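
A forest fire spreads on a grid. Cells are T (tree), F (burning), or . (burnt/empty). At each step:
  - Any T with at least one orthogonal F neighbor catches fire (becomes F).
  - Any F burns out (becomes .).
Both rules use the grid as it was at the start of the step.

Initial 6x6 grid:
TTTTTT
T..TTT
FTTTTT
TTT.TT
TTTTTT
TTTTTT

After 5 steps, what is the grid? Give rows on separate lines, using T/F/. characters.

Step 1: 3 trees catch fire, 1 burn out
  TTTTTT
  F..TTT
  .FTTTT
  FTT.TT
  TTTTTT
  TTTTTT
Step 2: 4 trees catch fire, 3 burn out
  FTTTTT
  ...TTT
  ..FTTT
  .FT.TT
  FTTTTT
  TTTTTT
Step 3: 5 trees catch fire, 4 burn out
  .FTTTT
  ...TTT
  ...FTT
  ..F.TT
  .FTTTT
  FTTTTT
Step 4: 5 trees catch fire, 5 burn out
  ..FTTT
  ...FTT
  ....FT
  ....TT
  ..FTTT
  .FTTTT
Step 5: 6 trees catch fire, 5 burn out
  ...FTT
  ....FT
  .....F
  ....FT
  ...FTT
  ..FTTT

...FTT
....FT
.....F
....FT
...FTT
..FTTT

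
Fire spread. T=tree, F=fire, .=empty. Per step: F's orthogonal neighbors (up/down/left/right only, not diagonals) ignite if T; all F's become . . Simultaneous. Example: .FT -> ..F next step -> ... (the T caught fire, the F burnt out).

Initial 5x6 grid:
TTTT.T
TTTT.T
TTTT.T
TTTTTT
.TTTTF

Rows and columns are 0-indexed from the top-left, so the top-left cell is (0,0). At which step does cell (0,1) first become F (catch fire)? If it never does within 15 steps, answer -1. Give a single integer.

Step 1: cell (0,1)='T' (+2 fires, +1 burnt)
Step 2: cell (0,1)='T' (+3 fires, +2 burnt)
Step 3: cell (0,1)='T' (+3 fires, +3 burnt)
Step 4: cell (0,1)='T' (+4 fires, +3 burnt)
Step 5: cell (0,1)='T' (+3 fires, +4 burnt)
Step 6: cell (0,1)='T' (+4 fires, +3 burnt)
Step 7: cell (0,1)='T' (+3 fires, +4 burnt)
Step 8: cell (0,1)='F' (+2 fires, +3 burnt)
  -> target ignites at step 8
Step 9: cell (0,1)='.' (+1 fires, +2 burnt)
Step 10: cell (0,1)='.' (+0 fires, +1 burnt)
  fire out at step 10

8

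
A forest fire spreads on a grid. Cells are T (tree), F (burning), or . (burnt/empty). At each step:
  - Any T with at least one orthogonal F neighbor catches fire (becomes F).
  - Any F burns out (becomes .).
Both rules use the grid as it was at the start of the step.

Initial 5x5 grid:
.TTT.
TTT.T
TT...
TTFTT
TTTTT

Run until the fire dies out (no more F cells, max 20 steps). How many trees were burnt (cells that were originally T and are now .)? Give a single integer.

Answer: 17

Derivation:
Step 1: +3 fires, +1 burnt (F count now 3)
Step 2: +5 fires, +3 burnt (F count now 5)
Step 3: +4 fires, +5 burnt (F count now 4)
Step 4: +3 fires, +4 burnt (F count now 3)
Step 5: +1 fires, +3 burnt (F count now 1)
Step 6: +1 fires, +1 burnt (F count now 1)
Step 7: +0 fires, +1 burnt (F count now 0)
Fire out after step 7
Initially T: 18, now '.': 24
Total burnt (originally-T cells now '.'): 17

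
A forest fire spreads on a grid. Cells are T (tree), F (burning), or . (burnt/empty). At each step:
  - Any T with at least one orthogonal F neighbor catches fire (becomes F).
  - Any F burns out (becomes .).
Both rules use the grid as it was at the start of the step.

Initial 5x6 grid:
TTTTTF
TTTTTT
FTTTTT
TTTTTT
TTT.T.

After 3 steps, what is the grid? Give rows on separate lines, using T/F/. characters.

Step 1: 5 trees catch fire, 2 burn out
  TTTTF.
  FTTTTF
  .FTTTT
  FTTTTT
  TTT.T.
Step 2: 8 trees catch fire, 5 burn out
  FTTF..
  .FTTF.
  ..FTTF
  .FTTTT
  FTT.T.
Step 3: 9 trees catch fire, 8 burn out
  .FF...
  ..FF..
  ...FF.
  ..FTTF
  .FT.T.

.FF...
..FF..
...FF.
..FTTF
.FT.T.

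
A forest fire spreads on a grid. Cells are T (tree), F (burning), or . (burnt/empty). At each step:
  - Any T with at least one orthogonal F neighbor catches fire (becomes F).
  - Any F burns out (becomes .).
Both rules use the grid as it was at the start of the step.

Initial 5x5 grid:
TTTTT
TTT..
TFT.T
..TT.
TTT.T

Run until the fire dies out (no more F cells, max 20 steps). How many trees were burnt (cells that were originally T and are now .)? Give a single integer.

Answer: 15

Derivation:
Step 1: +3 fires, +1 burnt (F count now 3)
Step 2: +4 fires, +3 burnt (F count now 4)
Step 3: +4 fires, +4 burnt (F count now 4)
Step 4: +2 fires, +4 burnt (F count now 2)
Step 5: +2 fires, +2 burnt (F count now 2)
Step 6: +0 fires, +2 burnt (F count now 0)
Fire out after step 6
Initially T: 17, now '.': 23
Total burnt (originally-T cells now '.'): 15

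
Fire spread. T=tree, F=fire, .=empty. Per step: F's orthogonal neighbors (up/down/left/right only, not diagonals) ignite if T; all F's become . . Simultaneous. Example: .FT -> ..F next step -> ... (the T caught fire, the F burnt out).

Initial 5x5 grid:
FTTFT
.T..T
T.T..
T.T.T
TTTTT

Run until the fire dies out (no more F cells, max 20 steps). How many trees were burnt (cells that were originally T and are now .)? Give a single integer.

Step 1: +3 fires, +2 burnt (F count now 3)
Step 2: +2 fires, +3 burnt (F count now 2)
Step 3: +0 fires, +2 burnt (F count now 0)
Fire out after step 3
Initially T: 15, now '.': 15
Total burnt (originally-T cells now '.'): 5

Answer: 5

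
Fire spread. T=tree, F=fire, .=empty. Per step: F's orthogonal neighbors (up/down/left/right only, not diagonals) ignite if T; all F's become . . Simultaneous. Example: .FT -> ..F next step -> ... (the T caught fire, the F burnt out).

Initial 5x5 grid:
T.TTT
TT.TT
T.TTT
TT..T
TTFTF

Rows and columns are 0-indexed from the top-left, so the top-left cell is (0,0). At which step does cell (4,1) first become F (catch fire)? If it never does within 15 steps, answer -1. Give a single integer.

Step 1: cell (4,1)='F' (+3 fires, +2 burnt)
  -> target ignites at step 1
Step 2: cell (4,1)='.' (+3 fires, +3 burnt)
Step 3: cell (4,1)='.' (+3 fires, +3 burnt)
Step 4: cell (4,1)='.' (+4 fires, +3 burnt)
Step 5: cell (4,1)='.' (+2 fires, +4 burnt)
Step 6: cell (4,1)='.' (+3 fires, +2 burnt)
Step 7: cell (4,1)='.' (+0 fires, +3 burnt)
  fire out at step 7

1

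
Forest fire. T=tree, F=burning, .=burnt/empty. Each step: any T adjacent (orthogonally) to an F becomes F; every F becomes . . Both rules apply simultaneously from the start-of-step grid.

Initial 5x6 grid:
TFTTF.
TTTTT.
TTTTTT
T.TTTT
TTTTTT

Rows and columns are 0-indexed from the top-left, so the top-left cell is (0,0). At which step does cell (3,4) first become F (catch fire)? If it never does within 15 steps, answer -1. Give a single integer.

Step 1: cell (3,4)='T' (+5 fires, +2 burnt)
Step 2: cell (3,4)='T' (+5 fires, +5 burnt)
Step 3: cell (3,4)='F' (+5 fires, +5 burnt)
  -> target ignites at step 3
Step 4: cell (3,4)='.' (+5 fires, +5 burnt)
Step 5: cell (3,4)='.' (+4 fires, +5 burnt)
Step 6: cell (3,4)='.' (+1 fires, +4 burnt)
Step 7: cell (3,4)='.' (+0 fires, +1 burnt)
  fire out at step 7

3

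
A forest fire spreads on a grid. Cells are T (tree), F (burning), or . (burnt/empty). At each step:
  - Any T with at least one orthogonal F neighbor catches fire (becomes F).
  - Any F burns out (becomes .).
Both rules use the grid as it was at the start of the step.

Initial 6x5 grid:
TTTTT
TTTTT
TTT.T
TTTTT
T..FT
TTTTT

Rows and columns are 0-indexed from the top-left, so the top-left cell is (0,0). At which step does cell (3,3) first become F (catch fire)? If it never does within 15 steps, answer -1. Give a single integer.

Step 1: cell (3,3)='F' (+3 fires, +1 burnt)
  -> target ignites at step 1
Step 2: cell (3,3)='.' (+4 fires, +3 burnt)
Step 3: cell (3,3)='.' (+4 fires, +4 burnt)
Step 4: cell (3,3)='.' (+5 fires, +4 burnt)
Step 5: cell (3,3)='.' (+6 fires, +5 burnt)
Step 6: cell (3,3)='.' (+3 fires, +6 burnt)
Step 7: cell (3,3)='.' (+1 fires, +3 burnt)
Step 8: cell (3,3)='.' (+0 fires, +1 burnt)
  fire out at step 8

1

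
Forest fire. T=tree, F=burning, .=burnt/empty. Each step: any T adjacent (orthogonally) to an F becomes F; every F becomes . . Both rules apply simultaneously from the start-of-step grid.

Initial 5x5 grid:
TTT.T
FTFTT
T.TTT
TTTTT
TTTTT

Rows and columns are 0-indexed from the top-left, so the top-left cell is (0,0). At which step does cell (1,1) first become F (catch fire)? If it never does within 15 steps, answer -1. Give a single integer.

Step 1: cell (1,1)='F' (+6 fires, +2 burnt)
  -> target ignites at step 1
Step 2: cell (1,1)='.' (+5 fires, +6 burnt)
Step 3: cell (1,1)='.' (+6 fires, +5 burnt)
Step 4: cell (1,1)='.' (+3 fires, +6 burnt)
Step 5: cell (1,1)='.' (+1 fires, +3 burnt)
Step 6: cell (1,1)='.' (+0 fires, +1 burnt)
  fire out at step 6

1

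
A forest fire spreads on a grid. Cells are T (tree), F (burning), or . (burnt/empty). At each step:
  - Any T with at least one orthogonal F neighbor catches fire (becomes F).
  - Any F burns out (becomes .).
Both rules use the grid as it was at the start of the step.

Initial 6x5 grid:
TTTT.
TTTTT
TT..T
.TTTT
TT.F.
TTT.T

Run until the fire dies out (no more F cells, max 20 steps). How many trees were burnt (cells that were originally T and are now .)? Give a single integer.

Answer: 21

Derivation:
Step 1: +1 fires, +1 burnt (F count now 1)
Step 2: +2 fires, +1 burnt (F count now 2)
Step 3: +2 fires, +2 burnt (F count now 2)
Step 4: +3 fires, +2 burnt (F count now 3)
Step 5: +5 fires, +3 burnt (F count now 5)
Step 6: +6 fires, +5 burnt (F count now 6)
Step 7: +2 fires, +6 burnt (F count now 2)
Step 8: +0 fires, +2 burnt (F count now 0)
Fire out after step 8
Initially T: 22, now '.': 29
Total burnt (originally-T cells now '.'): 21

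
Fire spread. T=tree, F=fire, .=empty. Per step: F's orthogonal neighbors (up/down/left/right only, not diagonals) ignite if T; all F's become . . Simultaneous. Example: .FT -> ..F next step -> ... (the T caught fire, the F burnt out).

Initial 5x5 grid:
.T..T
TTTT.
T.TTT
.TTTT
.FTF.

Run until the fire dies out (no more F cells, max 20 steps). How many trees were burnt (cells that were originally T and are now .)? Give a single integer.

Answer: 14

Derivation:
Step 1: +3 fires, +2 burnt (F count now 3)
Step 2: +3 fires, +3 burnt (F count now 3)
Step 3: +3 fires, +3 burnt (F count now 3)
Step 4: +1 fires, +3 burnt (F count now 1)
Step 5: +1 fires, +1 burnt (F count now 1)
Step 6: +2 fires, +1 burnt (F count now 2)
Step 7: +1 fires, +2 burnt (F count now 1)
Step 8: +0 fires, +1 burnt (F count now 0)
Fire out after step 8
Initially T: 15, now '.': 24
Total burnt (originally-T cells now '.'): 14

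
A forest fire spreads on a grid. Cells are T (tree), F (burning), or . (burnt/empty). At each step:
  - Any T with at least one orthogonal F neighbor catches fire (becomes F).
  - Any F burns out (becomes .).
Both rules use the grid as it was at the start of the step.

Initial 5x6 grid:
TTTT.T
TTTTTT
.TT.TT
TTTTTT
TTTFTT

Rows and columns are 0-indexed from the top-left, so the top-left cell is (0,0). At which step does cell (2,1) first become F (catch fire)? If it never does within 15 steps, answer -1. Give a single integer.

Step 1: cell (2,1)='T' (+3 fires, +1 burnt)
Step 2: cell (2,1)='T' (+4 fires, +3 burnt)
Step 3: cell (2,1)='T' (+5 fires, +4 burnt)
Step 4: cell (2,1)='F' (+5 fires, +5 burnt)
  -> target ignites at step 4
Step 5: cell (2,1)='.' (+4 fires, +5 burnt)
Step 6: cell (2,1)='.' (+4 fires, +4 burnt)
Step 7: cell (2,1)='.' (+1 fires, +4 burnt)
Step 8: cell (2,1)='.' (+0 fires, +1 burnt)
  fire out at step 8

4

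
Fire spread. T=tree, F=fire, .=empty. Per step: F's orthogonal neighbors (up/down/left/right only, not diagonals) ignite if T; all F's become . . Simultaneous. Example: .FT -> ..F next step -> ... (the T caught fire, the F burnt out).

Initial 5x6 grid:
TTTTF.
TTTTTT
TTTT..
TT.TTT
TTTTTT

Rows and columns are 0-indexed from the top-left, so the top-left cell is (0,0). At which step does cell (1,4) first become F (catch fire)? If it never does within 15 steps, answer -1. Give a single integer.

Step 1: cell (1,4)='F' (+2 fires, +1 burnt)
  -> target ignites at step 1
Step 2: cell (1,4)='.' (+3 fires, +2 burnt)
Step 3: cell (1,4)='.' (+3 fires, +3 burnt)
Step 4: cell (1,4)='.' (+4 fires, +3 burnt)
Step 5: cell (1,4)='.' (+4 fires, +4 burnt)
Step 6: cell (1,4)='.' (+5 fires, +4 burnt)
Step 7: cell (1,4)='.' (+3 fires, +5 burnt)
Step 8: cell (1,4)='.' (+1 fires, +3 burnt)
Step 9: cell (1,4)='.' (+0 fires, +1 burnt)
  fire out at step 9

1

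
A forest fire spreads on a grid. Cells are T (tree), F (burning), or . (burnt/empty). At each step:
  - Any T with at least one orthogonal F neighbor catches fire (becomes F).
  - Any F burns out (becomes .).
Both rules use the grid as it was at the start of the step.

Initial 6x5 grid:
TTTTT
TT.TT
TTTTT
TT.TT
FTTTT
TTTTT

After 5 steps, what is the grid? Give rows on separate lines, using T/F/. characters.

Step 1: 3 trees catch fire, 1 burn out
  TTTTT
  TT.TT
  TTTTT
  FT.TT
  .FTTT
  FTTTT
Step 2: 4 trees catch fire, 3 burn out
  TTTTT
  TT.TT
  FTTTT
  .F.TT
  ..FTT
  .FTTT
Step 3: 4 trees catch fire, 4 burn out
  TTTTT
  FT.TT
  .FTTT
  ...TT
  ...FT
  ..FTT
Step 4: 6 trees catch fire, 4 burn out
  FTTTT
  .F.TT
  ..FTT
  ...FT
  ....F
  ...FT
Step 5: 4 trees catch fire, 6 burn out
  .FTTT
  ...TT
  ...FT
  ....F
  .....
  ....F

.FTTT
...TT
...FT
....F
.....
....F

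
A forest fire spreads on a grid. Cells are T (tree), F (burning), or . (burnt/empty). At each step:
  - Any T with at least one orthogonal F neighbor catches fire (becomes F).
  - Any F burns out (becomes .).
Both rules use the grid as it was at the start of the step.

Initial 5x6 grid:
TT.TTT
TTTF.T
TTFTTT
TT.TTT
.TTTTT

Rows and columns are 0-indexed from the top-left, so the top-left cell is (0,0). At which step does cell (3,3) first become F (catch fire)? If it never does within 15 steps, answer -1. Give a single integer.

Step 1: cell (3,3)='T' (+4 fires, +2 burnt)
Step 2: cell (3,3)='F' (+6 fires, +4 burnt)
  -> target ignites at step 2
Step 3: cell (3,3)='.' (+8 fires, +6 burnt)
Step 4: cell (3,3)='.' (+5 fires, +8 burnt)
Step 5: cell (3,3)='.' (+1 fires, +5 burnt)
Step 6: cell (3,3)='.' (+0 fires, +1 burnt)
  fire out at step 6

2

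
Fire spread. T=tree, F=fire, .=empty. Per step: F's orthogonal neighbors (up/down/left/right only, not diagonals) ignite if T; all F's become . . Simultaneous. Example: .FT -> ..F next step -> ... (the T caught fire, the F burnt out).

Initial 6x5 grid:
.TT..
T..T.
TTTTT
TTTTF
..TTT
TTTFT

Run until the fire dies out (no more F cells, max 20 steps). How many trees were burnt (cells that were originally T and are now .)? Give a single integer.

Step 1: +6 fires, +2 burnt (F count now 6)
Step 2: +4 fires, +6 burnt (F count now 4)
Step 3: +4 fires, +4 burnt (F count now 4)
Step 4: +2 fires, +4 burnt (F count now 2)
Step 5: +1 fires, +2 burnt (F count now 1)
Step 6: +1 fires, +1 burnt (F count now 1)
Step 7: +0 fires, +1 burnt (F count now 0)
Fire out after step 7
Initially T: 20, now '.': 28
Total burnt (originally-T cells now '.'): 18

Answer: 18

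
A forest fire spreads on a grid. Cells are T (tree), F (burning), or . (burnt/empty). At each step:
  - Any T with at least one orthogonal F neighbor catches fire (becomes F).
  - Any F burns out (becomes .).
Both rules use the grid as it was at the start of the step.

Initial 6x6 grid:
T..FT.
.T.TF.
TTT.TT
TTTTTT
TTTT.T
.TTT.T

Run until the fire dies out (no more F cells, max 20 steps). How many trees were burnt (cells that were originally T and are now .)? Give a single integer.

Answer: 23

Derivation:
Step 1: +3 fires, +2 burnt (F count now 3)
Step 2: +2 fires, +3 burnt (F count now 2)
Step 3: +2 fires, +2 burnt (F count now 2)
Step 4: +3 fires, +2 burnt (F count now 3)
Step 5: +5 fires, +3 burnt (F count now 5)
Step 6: +4 fires, +5 burnt (F count now 4)
Step 7: +4 fires, +4 burnt (F count now 4)
Step 8: +0 fires, +4 burnt (F count now 0)
Fire out after step 8
Initially T: 24, now '.': 35
Total burnt (originally-T cells now '.'): 23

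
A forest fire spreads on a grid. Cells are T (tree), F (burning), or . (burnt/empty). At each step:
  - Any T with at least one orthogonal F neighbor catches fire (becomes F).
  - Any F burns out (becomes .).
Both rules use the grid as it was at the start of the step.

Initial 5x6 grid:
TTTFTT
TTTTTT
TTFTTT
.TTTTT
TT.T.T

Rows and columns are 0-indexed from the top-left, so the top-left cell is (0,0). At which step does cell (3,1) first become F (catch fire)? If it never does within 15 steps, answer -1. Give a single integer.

Step 1: cell (3,1)='T' (+7 fires, +2 burnt)
Step 2: cell (3,1)='F' (+8 fires, +7 burnt)
  -> target ignites at step 2
Step 3: cell (3,1)='.' (+7 fires, +8 burnt)
Step 4: cell (3,1)='.' (+2 fires, +7 burnt)
Step 5: cell (3,1)='.' (+1 fires, +2 burnt)
Step 6: cell (3,1)='.' (+0 fires, +1 burnt)
  fire out at step 6

2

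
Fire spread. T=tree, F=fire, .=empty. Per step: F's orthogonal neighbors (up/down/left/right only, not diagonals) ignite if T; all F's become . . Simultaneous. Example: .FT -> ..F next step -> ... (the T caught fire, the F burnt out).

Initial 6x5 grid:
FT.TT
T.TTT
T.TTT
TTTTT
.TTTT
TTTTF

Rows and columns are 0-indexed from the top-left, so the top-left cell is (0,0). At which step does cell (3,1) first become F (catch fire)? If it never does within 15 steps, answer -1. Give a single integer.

Step 1: cell (3,1)='T' (+4 fires, +2 burnt)
Step 2: cell (3,1)='T' (+4 fires, +4 burnt)
Step 3: cell (3,1)='T' (+5 fires, +4 burnt)
Step 4: cell (3,1)='F' (+6 fires, +5 burnt)
  -> target ignites at step 4
Step 5: cell (3,1)='.' (+3 fires, +6 burnt)
Step 6: cell (3,1)='.' (+2 fires, +3 burnt)
Step 7: cell (3,1)='.' (+0 fires, +2 burnt)
  fire out at step 7

4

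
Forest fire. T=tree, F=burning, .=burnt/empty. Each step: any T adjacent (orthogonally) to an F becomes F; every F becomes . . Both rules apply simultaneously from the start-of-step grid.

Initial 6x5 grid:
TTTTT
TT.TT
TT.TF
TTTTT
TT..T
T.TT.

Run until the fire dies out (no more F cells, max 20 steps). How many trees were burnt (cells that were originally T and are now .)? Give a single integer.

Step 1: +3 fires, +1 burnt (F count now 3)
Step 2: +4 fires, +3 burnt (F count now 4)
Step 3: +2 fires, +4 burnt (F count now 2)
Step 4: +2 fires, +2 burnt (F count now 2)
Step 5: +4 fires, +2 burnt (F count now 4)
Step 6: +4 fires, +4 burnt (F count now 4)
Step 7: +2 fires, +4 burnt (F count now 2)
Step 8: +0 fires, +2 burnt (F count now 0)
Fire out after step 8
Initially T: 23, now '.': 28
Total burnt (originally-T cells now '.'): 21

Answer: 21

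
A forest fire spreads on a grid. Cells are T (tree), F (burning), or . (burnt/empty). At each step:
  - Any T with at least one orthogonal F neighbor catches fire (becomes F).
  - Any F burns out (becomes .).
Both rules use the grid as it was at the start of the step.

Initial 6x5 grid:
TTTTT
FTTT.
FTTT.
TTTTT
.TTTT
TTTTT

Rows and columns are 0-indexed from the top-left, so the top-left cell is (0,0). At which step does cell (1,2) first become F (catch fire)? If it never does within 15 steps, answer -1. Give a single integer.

Step 1: cell (1,2)='T' (+4 fires, +2 burnt)
Step 2: cell (1,2)='F' (+4 fires, +4 burnt)
  -> target ignites at step 2
Step 3: cell (1,2)='.' (+5 fires, +4 burnt)
Step 4: cell (1,2)='.' (+4 fires, +5 burnt)
Step 5: cell (1,2)='.' (+5 fires, +4 burnt)
Step 6: cell (1,2)='.' (+2 fires, +5 burnt)
Step 7: cell (1,2)='.' (+1 fires, +2 burnt)
Step 8: cell (1,2)='.' (+0 fires, +1 burnt)
  fire out at step 8

2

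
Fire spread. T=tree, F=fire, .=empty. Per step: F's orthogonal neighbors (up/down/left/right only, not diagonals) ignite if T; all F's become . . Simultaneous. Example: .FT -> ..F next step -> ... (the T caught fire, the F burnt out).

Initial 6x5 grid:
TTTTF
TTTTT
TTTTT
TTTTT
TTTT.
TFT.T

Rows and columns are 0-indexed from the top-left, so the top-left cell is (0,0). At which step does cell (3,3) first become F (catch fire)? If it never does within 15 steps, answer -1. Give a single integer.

Step 1: cell (3,3)='T' (+5 fires, +2 burnt)
Step 2: cell (3,3)='T' (+6 fires, +5 burnt)
Step 3: cell (3,3)='T' (+8 fires, +6 burnt)
Step 4: cell (3,3)='F' (+5 fires, +8 burnt)
  -> target ignites at step 4
Step 5: cell (3,3)='.' (+1 fires, +5 burnt)
Step 6: cell (3,3)='.' (+0 fires, +1 burnt)
  fire out at step 6

4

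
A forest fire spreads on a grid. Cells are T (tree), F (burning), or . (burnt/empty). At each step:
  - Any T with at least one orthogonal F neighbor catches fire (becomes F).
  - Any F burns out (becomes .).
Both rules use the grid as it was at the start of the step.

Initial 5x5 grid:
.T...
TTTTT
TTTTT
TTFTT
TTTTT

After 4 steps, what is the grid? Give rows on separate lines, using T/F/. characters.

Step 1: 4 trees catch fire, 1 burn out
  .T...
  TTTTT
  TTFTT
  TF.FT
  TTFTT
Step 2: 7 trees catch fire, 4 burn out
  .T...
  TTFTT
  TF.FT
  F...F
  TF.FT
Step 3: 6 trees catch fire, 7 burn out
  .T...
  TF.FT
  F...F
  .....
  F...F
Step 4: 3 trees catch fire, 6 burn out
  .F...
  F...F
  .....
  .....
  .....

.F...
F...F
.....
.....
.....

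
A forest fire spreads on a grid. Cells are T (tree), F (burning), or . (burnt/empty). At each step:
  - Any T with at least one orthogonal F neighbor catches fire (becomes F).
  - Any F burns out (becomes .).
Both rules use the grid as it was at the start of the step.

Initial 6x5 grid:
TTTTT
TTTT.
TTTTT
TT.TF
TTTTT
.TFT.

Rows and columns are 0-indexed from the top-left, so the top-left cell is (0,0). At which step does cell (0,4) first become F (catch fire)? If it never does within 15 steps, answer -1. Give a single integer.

Step 1: cell (0,4)='T' (+6 fires, +2 burnt)
Step 2: cell (0,4)='T' (+3 fires, +6 burnt)
Step 3: cell (0,4)='T' (+4 fires, +3 burnt)
Step 4: cell (0,4)='T' (+4 fires, +4 burnt)
Step 5: cell (0,4)='F' (+4 fires, +4 burnt)
  -> target ignites at step 5
Step 6: cell (0,4)='.' (+2 fires, +4 burnt)
Step 7: cell (0,4)='.' (+1 fires, +2 burnt)
Step 8: cell (0,4)='.' (+0 fires, +1 burnt)
  fire out at step 8

5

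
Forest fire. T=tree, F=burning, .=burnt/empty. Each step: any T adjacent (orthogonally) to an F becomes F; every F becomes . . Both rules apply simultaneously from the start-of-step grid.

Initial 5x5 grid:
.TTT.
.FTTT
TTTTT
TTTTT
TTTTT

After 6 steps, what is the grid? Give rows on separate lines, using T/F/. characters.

Step 1: 3 trees catch fire, 1 burn out
  .FTT.
  ..FTT
  TFTTT
  TTTTT
  TTTTT
Step 2: 5 trees catch fire, 3 burn out
  ..FT.
  ...FT
  F.FTT
  TFTTT
  TTTTT
Step 3: 6 trees catch fire, 5 burn out
  ...F.
  ....F
  ...FT
  F.FTT
  TFTTT
Step 4: 4 trees catch fire, 6 burn out
  .....
  .....
  ....F
  ...FT
  F.FTT
Step 5: 2 trees catch fire, 4 burn out
  .....
  .....
  .....
  ....F
  ...FT
Step 6: 1 trees catch fire, 2 burn out
  .....
  .....
  .....
  .....
  ....F

.....
.....
.....
.....
....F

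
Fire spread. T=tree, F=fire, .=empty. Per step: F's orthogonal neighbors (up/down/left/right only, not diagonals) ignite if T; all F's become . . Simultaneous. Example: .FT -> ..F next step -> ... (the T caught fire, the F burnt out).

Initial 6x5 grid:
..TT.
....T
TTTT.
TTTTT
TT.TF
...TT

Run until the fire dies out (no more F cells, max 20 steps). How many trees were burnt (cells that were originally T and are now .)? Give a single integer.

Step 1: +3 fires, +1 burnt (F count now 3)
Step 2: +2 fires, +3 burnt (F count now 2)
Step 3: +2 fires, +2 burnt (F count now 2)
Step 4: +2 fires, +2 burnt (F count now 2)
Step 5: +3 fires, +2 burnt (F count now 3)
Step 6: +2 fires, +3 burnt (F count now 2)
Step 7: +0 fires, +2 burnt (F count now 0)
Fire out after step 7
Initially T: 17, now '.': 27
Total burnt (originally-T cells now '.'): 14

Answer: 14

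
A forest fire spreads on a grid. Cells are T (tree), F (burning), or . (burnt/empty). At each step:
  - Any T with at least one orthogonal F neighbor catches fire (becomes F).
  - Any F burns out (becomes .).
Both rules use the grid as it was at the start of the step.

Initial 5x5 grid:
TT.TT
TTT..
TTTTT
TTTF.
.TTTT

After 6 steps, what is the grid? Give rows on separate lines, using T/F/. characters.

Step 1: 3 trees catch fire, 1 burn out
  TT.TT
  TTT..
  TTTFT
  TTF..
  .TTFT
Step 2: 5 trees catch fire, 3 burn out
  TT.TT
  TTT..
  TTF.F
  TF...
  .TF.F
Step 3: 4 trees catch fire, 5 burn out
  TT.TT
  TTF..
  TF...
  F....
  .F...
Step 4: 2 trees catch fire, 4 burn out
  TT.TT
  TF...
  F....
  .....
  .....
Step 5: 2 trees catch fire, 2 burn out
  TF.TT
  F....
  .....
  .....
  .....
Step 6: 1 trees catch fire, 2 burn out
  F..TT
  .....
  .....
  .....
  .....

F..TT
.....
.....
.....
.....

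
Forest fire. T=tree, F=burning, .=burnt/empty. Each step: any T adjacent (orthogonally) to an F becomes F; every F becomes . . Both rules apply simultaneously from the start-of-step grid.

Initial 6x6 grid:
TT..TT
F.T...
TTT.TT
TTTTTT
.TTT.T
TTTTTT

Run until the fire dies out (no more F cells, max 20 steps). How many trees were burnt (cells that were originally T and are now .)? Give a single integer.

Step 1: +2 fires, +1 burnt (F count now 2)
Step 2: +3 fires, +2 burnt (F count now 3)
Step 3: +2 fires, +3 burnt (F count now 2)
Step 4: +3 fires, +2 burnt (F count now 3)
Step 5: +3 fires, +3 burnt (F count now 3)
Step 6: +4 fires, +3 burnt (F count now 4)
Step 7: +3 fires, +4 burnt (F count now 3)
Step 8: +3 fires, +3 burnt (F count now 3)
Step 9: +1 fires, +3 burnt (F count now 1)
Step 10: +0 fires, +1 burnt (F count now 0)
Fire out after step 10
Initially T: 26, now '.': 34
Total burnt (originally-T cells now '.'): 24

Answer: 24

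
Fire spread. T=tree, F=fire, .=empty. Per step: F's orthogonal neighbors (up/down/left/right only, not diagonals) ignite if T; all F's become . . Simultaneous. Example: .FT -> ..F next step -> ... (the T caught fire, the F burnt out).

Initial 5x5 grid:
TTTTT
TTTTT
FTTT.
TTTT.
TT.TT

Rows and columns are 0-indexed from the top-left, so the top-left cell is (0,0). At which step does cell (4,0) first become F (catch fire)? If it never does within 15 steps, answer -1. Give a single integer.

Step 1: cell (4,0)='T' (+3 fires, +1 burnt)
Step 2: cell (4,0)='F' (+5 fires, +3 burnt)
  -> target ignites at step 2
Step 3: cell (4,0)='.' (+5 fires, +5 burnt)
Step 4: cell (4,0)='.' (+3 fires, +5 burnt)
Step 5: cell (4,0)='.' (+3 fires, +3 burnt)
Step 6: cell (4,0)='.' (+2 fires, +3 burnt)
Step 7: cell (4,0)='.' (+0 fires, +2 burnt)
  fire out at step 7

2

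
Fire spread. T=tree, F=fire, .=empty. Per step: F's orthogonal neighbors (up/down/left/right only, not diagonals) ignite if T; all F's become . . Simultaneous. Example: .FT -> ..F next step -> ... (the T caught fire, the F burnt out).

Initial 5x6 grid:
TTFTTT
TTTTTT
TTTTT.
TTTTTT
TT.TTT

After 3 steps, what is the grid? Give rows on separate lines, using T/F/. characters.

Step 1: 3 trees catch fire, 1 burn out
  TF.FTT
  TTFTTT
  TTTTT.
  TTTTTT
  TT.TTT
Step 2: 5 trees catch fire, 3 burn out
  F...FT
  TF.FTT
  TTFTT.
  TTTTTT
  TT.TTT
Step 3: 6 trees catch fire, 5 burn out
  .....F
  F...FT
  TF.FT.
  TTFTTT
  TT.TTT

.....F
F...FT
TF.FT.
TTFTTT
TT.TTT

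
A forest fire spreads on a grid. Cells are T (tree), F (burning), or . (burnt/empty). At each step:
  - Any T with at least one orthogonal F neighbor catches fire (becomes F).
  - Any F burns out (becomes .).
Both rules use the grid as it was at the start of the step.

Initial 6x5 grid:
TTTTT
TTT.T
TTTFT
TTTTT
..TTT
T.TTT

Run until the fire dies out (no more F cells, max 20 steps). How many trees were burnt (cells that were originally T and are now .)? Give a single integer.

Step 1: +3 fires, +1 burnt (F count now 3)
Step 2: +6 fires, +3 burnt (F count now 6)
Step 3: +8 fires, +6 burnt (F count now 8)
Step 4: +6 fires, +8 burnt (F count now 6)
Step 5: +1 fires, +6 burnt (F count now 1)
Step 6: +0 fires, +1 burnt (F count now 0)
Fire out after step 6
Initially T: 25, now '.': 29
Total burnt (originally-T cells now '.'): 24

Answer: 24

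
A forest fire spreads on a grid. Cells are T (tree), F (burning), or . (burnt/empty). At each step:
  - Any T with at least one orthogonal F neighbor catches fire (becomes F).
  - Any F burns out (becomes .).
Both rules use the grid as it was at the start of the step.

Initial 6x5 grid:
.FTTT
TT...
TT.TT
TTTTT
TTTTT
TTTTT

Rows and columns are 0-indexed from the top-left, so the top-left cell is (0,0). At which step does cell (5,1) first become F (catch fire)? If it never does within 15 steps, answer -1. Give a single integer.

Step 1: cell (5,1)='T' (+2 fires, +1 burnt)
Step 2: cell (5,1)='T' (+3 fires, +2 burnt)
Step 3: cell (5,1)='T' (+3 fires, +3 burnt)
Step 4: cell (5,1)='T' (+3 fires, +3 burnt)
Step 5: cell (5,1)='F' (+4 fires, +3 burnt)
  -> target ignites at step 5
Step 6: cell (5,1)='.' (+5 fires, +4 burnt)
Step 7: cell (5,1)='.' (+3 fires, +5 burnt)
Step 8: cell (5,1)='.' (+1 fires, +3 burnt)
Step 9: cell (5,1)='.' (+0 fires, +1 burnt)
  fire out at step 9

5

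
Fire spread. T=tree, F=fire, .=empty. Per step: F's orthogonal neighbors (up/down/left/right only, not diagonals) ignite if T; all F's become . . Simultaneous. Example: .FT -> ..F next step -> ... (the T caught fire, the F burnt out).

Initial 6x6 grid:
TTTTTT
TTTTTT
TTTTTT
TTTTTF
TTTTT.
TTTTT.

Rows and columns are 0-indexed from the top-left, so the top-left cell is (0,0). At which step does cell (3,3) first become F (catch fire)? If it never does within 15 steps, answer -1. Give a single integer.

Step 1: cell (3,3)='T' (+2 fires, +1 burnt)
Step 2: cell (3,3)='F' (+4 fires, +2 burnt)
  -> target ignites at step 2
Step 3: cell (3,3)='.' (+6 fires, +4 burnt)
Step 4: cell (3,3)='.' (+6 fires, +6 burnt)
Step 5: cell (3,3)='.' (+6 fires, +6 burnt)
Step 6: cell (3,3)='.' (+5 fires, +6 burnt)
Step 7: cell (3,3)='.' (+3 fires, +5 burnt)
Step 8: cell (3,3)='.' (+1 fires, +3 burnt)
Step 9: cell (3,3)='.' (+0 fires, +1 burnt)
  fire out at step 9

2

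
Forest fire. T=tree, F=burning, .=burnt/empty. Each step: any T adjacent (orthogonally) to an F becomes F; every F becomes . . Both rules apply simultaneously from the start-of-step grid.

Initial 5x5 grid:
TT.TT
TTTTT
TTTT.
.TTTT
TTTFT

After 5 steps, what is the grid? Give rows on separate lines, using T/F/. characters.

Step 1: 3 trees catch fire, 1 burn out
  TT.TT
  TTTTT
  TTTT.
  .TTFT
  TTF.F
Step 2: 4 trees catch fire, 3 burn out
  TT.TT
  TTTTT
  TTTF.
  .TF.F
  TF...
Step 3: 4 trees catch fire, 4 burn out
  TT.TT
  TTTFT
  TTF..
  .F...
  F....
Step 4: 4 trees catch fire, 4 burn out
  TT.FT
  TTF.F
  TF...
  .....
  .....
Step 5: 3 trees catch fire, 4 burn out
  TT..F
  TF...
  F....
  .....
  .....

TT..F
TF...
F....
.....
.....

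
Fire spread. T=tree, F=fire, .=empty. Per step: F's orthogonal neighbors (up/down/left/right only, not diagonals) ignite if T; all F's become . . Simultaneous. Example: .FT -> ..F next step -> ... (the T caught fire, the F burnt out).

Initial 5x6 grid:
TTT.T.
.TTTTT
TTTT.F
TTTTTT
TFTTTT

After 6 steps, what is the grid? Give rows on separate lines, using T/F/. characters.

Step 1: 5 trees catch fire, 2 burn out
  TTT.T.
  .TTTTF
  TTTT..
  TFTTTF
  F.FTTT
Step 2: 7 trees catch fire, 5 burn out
  TTT.T.
  .TTTF.
  TFTT..
  F.FTF.
  ...FTF
Step 3: 7 trees catch fire, 7 burn out
  TTT.F.
  .FTF..
  F.FT..
  ...F..
  ....F.
Step 4: 3 trees catch fire, 7 burn out
  TFT...
  ..F...
  ...F..
  ......
  ......
Step 5: 2 trees catch fire, 3 burn out
  F.F...
  ......
  ......
  ......
  ......
Step 6: 0 trees catch fire, 2 burn out
  ......
  ......
  ......
  ......
  ......

......
......
......
......
......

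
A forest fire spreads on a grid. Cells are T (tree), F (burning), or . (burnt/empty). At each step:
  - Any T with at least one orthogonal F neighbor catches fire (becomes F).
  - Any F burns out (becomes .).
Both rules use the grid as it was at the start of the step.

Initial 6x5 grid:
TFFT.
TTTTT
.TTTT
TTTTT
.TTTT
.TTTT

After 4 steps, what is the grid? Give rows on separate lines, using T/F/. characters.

Step 1: 4 trees catch fire, 2 burn out
  F..F.
  TFFTT
  .TTTT
  TTTTT
  .TTTT
  .TTTT
Step 2: 4 trees catch fire, 4 burn out
  .....
  F..FT
  .FFTT
  TTTTT
  .TTTT
  .TTTT
Step 3: 4 trees catch fire, 4 burn out
  .....
  ....F
  ...FT
  TFFTT
  .TTTT
  .TTTT
Step 4: 5 trees catch fire, 4 burn out
  .....
  .....
  ....F
  F..FT
  .FFTT
  .TTTT

.....
.....
....F
F..FT
.FFTT
.TTTT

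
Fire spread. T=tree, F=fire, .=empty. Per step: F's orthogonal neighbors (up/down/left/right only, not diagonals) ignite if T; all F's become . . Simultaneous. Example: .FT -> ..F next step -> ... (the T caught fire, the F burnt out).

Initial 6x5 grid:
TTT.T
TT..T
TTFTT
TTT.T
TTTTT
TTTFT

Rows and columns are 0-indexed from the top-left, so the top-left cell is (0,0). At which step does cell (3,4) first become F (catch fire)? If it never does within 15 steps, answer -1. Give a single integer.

Step 1: cell (3,4)='T' (+6 fires, +2 burnt)
Step 2: cell (3,4)='T' (+7 fires, +6 burnt)
Step 3: cell (3,4)='F' (+7 fires, +7 burnt)
  -> target ignites at step 3
Step 4: cell (3,4)='.' (+4 fires, +7 burnt)
Step 5: cell (3,4)='.' (+0 fires, +4 burnt)
  fire out at step 5

3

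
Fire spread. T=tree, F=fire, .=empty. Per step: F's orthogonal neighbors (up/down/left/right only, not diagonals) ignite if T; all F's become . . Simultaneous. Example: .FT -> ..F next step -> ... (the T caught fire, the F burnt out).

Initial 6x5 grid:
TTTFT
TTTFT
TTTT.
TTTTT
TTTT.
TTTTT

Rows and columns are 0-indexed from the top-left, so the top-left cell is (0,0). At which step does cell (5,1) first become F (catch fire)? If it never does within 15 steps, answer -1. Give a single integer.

Step 1: cell (5,1)='T' (+5 fires, +2 burnt)
Step 2: cell (5,1)='T' (+4 fires, +5 burnt)
Step 3: cell (5,1)='T' (+6 fires, +4 burnt)
Step 4: cell (5,1)='T' (+4 fires, +6 burnt)
Step 5: cell (5,1)='T' (+4 fires, +4 burnt)
Step 6: cell (5,1)='F' (+2 fires, +4 burnt)
  -> target ignites at step 6
Step 7: cell (5,1)='.' (+1 fires, +2 burnt)
Step 8: cell (5,1)='.' (+0 fires, +1 burnt)
  fire out at step 8

6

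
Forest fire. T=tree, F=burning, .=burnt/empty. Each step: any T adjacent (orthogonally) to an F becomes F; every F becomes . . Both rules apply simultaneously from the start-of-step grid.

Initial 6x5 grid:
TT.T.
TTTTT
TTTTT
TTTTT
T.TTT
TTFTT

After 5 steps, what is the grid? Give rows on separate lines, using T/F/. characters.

Step 1: 3 trees catch fire, 1 burn out
  TT.T.
  TTTTT
  TTTTT
  TTTTT
  T.FTT
  TF.FT
Step 2: 4 trees catch fire, 3 burn out
  TT.T.
  TTTTT
  TTTTT
  TTFTT
  T..FT
  F...F
Step 3: 5 trees catch fire, 4 burn out
  TT.T.
  TTTTT
  TTFTT
  TF.FT
  F...F
  .....
Step 4: 5 trees catch fire, 5 burn out
  TT.T.
  TTFTT
  TF.FT
  F...F
  .....
  .....
Step 5: 4 trees catch fire, 5 burn out
  TT.T.
  TF.FT
  F...F
  .....
  .....
  .....

TT.T.
TF.FT
F...F
.....
.....
.....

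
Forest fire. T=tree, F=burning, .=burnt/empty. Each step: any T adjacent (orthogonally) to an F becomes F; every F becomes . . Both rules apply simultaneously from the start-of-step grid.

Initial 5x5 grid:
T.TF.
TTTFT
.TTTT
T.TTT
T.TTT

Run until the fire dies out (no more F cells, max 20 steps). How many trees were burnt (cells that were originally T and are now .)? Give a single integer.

Answer: 16

Derivation:
Step 1: +4 fires, +2 burnt (F count now 4)
Step 2: +4 fires, +4 burnt (F count now 4)
Step 3: +5 fires, +4 burnt (F count now 5)
Step 4: +3 fires, +5 burnt (F count now 3)
Step 5: +0 fires, +3 burnt (F count now 0)
Fire out after step 5
Initially T: 18, now '.': 23
Total burnt (originally-T cells now '.'): 16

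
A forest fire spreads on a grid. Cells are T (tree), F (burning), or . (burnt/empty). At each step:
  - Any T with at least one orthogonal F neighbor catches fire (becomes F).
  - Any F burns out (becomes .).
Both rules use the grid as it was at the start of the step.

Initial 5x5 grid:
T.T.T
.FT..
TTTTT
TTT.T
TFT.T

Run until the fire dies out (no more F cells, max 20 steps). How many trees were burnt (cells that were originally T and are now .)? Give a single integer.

Answer: 14

Derivation:
Step 1: +5 fires, +2 burnt (F count now 5)
Step 2: +5 fires, +5 burnt (F count now 5)
Step 3: +1 fires, +5 burnt (F count now 1)
Step 4: +1 fires, +1 burnt (F count now 1)
Step 5: +1 fires, +1 burnt (F count now 1)
Step 6: +1 fires, +1 burnt (F count now 1)
Step 7: +0 fires, +1 burnt (F count now 0)
Fire out after step 7
Initially T: 16, now '.': 23
Total burnt (originally-T cells now '.'): 14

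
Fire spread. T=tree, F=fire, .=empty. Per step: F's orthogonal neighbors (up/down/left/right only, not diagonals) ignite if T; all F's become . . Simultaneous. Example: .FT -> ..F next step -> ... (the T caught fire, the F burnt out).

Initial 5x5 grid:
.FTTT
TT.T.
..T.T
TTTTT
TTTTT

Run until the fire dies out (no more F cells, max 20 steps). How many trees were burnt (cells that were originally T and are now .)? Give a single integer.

Step 1: +2 fires, +1 burnt (F count now 2)
Step 2: +2 fires, +2 burnt (F count now 2)
Step 3: +2 fires, +2 burnt (F count now 2)
Step 4: +0 fires, +2 burnt (F count now 0)
Fire out after step 4
Initially T: 18, now '.': 13
Total burnt (originally-T cells now '.'): 6

Answer: 6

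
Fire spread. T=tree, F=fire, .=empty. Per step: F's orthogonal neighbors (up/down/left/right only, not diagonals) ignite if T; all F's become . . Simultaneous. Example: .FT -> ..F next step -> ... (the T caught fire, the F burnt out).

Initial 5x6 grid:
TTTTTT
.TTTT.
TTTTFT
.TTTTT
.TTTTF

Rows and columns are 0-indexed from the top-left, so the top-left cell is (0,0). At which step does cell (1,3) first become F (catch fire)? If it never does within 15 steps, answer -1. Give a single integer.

Step 1: cell (1,3)='T' (+6 fires, +2 burnt)
Step 2: cell (1,3)='F' (+5 fires, +6 burnt)
  -> target ignites at step 2
Step 3: cell (1,3)='.' (+6 fires, +5 burnt)
Step 4: cell (1,3)='.' (+5 fires, +6 burnt)
Step 5: cell (1,3)='.' (+1 fires, +5 burnt)
Step 6: cell (1,3)='.' (+1 fires, +1 burnt)
Step 7: cell (1,3)='.' (+0 fires, +1 burnt)
  fire out at step 7

2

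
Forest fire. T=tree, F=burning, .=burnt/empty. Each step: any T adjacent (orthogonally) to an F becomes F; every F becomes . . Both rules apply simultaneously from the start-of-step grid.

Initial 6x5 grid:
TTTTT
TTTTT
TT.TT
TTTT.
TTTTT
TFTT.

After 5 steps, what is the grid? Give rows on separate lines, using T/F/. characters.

Step 1: 3 trees catch fire, 1 burn out
  TTTTT
  TTTTT
  TT.TT
  TTTT.
  TFTTT
  F.FT.
Step 2: 4 trees catch fire, 3 burn out
  TTTTT
  TTTTT
  TT.TT
  TFTT.
  F.FTT
  ...F.
Step 3: 4 trees catch fire, 4 burn out
  TTTTT
  TTTTT
  TF.TT
  F.FT.
  ...FT
  .....
Step 4: 4 trees catch fire, 4 burn out
  TTTTT
  TFTTT
  F..TT
  ...F.
  ....F
  .....
Step 5: 4 trees catch fire, 4 burn out
  TFTTT
  F.FTT
  ...FT
  .....
  .....
  .....

TFTTT
F.FTT
...FT
.....
.....
.....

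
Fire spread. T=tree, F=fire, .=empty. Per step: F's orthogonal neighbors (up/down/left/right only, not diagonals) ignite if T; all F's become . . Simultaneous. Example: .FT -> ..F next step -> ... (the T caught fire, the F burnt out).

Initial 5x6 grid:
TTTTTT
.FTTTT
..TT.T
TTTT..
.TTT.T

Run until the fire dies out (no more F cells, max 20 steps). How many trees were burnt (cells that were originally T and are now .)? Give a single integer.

Answer: 20

Derivation:
Step 1: +2 fires, +1 burnt (F count now 2)
Step 2: +4 fires, +2 burnt (F count now 4)
Step 3: +4 fires, +4 burnt (F count now 4)
Step 4: +5 fires, +4 burnt (F count now 5)
Step 5: +5 fires, +5 burnt (F count now 5)
Step 6: +0 fires, +5 burnt (F count now 0)
Fire out after step 6
Initially T: 21, now '.': 29
Total burnt (originally-T cells now '.'): 20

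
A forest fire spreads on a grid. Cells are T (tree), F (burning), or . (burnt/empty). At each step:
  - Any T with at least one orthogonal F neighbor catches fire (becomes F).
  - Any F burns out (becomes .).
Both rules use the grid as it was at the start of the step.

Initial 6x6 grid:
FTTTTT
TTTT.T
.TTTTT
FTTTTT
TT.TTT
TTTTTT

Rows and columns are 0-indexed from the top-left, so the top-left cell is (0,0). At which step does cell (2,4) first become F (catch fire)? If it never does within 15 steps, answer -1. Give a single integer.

Step 1: cell (2,4)='T' (+4 fires, +2 burnt)
Step 2: cell (2,4)='T' (+6 fires, +4 burnt)
Step 3: cell (2,4)='T' (+5 fires, +6 burnt)
Step 4: cell (2,4)='T' (+6 fires, +5 burnt)
Step 5: cell (2,4)='F' (+5 fires, +6 burnt)
  -> target ignites at step 5
Step 6: cell (2,4)='.' (+4 fires, +5 burnt)
Step 7: cell (2,4)='.' (+1 fires, +4 burnt)
Step 8: cell (2,4)='.' (+0 fires, +1 burnt)
  fire out at step 8

5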